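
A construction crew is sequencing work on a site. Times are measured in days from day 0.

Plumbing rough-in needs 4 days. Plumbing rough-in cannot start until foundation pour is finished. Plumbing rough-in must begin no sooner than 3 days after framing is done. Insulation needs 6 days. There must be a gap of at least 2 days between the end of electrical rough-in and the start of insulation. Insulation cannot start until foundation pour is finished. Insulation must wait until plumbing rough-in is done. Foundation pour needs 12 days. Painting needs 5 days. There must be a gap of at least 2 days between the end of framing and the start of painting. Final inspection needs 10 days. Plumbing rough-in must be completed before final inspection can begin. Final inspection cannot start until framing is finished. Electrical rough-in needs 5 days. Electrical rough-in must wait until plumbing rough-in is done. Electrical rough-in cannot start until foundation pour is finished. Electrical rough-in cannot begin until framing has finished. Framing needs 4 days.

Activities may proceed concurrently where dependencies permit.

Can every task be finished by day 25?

No

Nothing blocks framing, so it runs from day 0 to day 4.
Painting waits on framing (finishes day 4, plus 2-day gap → day 6), so it starts at day 6 and finishes at 6 + 5 = day 11.
Foundation pour has no prerequisites, so it starts at day 0 and finishes at day 12.
Plumbing rough-in has to wait for foundation pour (finishes day 12); framing (finishes day 4, plus 3-day gap → day 7). The latest of these is day 12, so plumbing rough-in runs day 12 to 12 + 4 = day 16.
For final inspection: plumbing rough-in (finishes day 16); framing (finishes day 4). Taking the maximum gives a start of day 16, and it finishes at 16 + 10 = day 26.
Electrical rough-in has to wait for plumbing rough-in (finishes day 16); foundation pour (finishes day 12); framing (finishes day 4). The latest of these is day 16, so electrical rough-in runs day 16 to 16 + 5 = day 21.
Insulation needs all of electrical rough-in (finishes day 21, plus 2-day gap → day 23); foundation pour (finishes day 12); plumbing rough-in (finishes day 16). That puts its earliest start at day 23; it finishes at 23 + 6 = day 29.
The earliest everything can be done is day 29, which is after the deadline of 25, so it is not possible.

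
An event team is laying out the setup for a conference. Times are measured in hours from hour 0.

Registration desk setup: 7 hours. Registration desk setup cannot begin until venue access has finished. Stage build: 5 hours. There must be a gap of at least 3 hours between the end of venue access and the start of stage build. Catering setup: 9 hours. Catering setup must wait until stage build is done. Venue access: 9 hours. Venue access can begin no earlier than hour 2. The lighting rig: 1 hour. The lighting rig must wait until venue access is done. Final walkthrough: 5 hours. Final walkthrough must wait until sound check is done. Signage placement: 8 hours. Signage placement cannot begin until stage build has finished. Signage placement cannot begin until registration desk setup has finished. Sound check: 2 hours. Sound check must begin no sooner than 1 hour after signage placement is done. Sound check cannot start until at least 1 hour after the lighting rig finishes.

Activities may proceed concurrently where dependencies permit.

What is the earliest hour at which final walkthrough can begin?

After its own release at hour 2, venue access can start at hour 2 and finishes at hour 11.
After venue access (finishes hour 11), registration desk setup can start at hour 11 and finishes at hour 18.
After venue access (finishes hour 11), the lighting rig can start at hour 11 and finishes at hour 12.
Stage build waits on venue access (finishes hour 11, plus 3-hour gap → hour 14), so it starts at hour 14 and finishes at 14 + 5 = hour 19.
Signage placement cannot start until stage build (finishes hour 19); registration desk setup (finishes hour 18). The controlling bound is hour 19, so signage placement finishes at 19 + 8 = hour 27.
Sound check cannot start until signage placement (finishes hour 27, plus 1-hour gap → hour 28); the lighting rig (finishes hour 12, plus 1-hour gap → hour 13). The controlling bound is hour 28, so sound check finishes at 28 + 2 = hour 30.
Final walkthrough waits on sound check (finishes hour 30), so the earliest it can start is hour 30.

30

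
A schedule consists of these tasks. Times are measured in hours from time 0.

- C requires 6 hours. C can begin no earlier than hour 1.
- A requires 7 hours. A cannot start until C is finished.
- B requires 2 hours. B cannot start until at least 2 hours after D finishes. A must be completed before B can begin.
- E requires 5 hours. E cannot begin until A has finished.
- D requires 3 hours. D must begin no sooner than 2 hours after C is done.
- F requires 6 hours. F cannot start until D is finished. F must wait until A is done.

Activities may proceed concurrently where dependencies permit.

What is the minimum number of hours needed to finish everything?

20

C cannot begin until its own release at hour 1. It runs from hour 1 to 1 + 6 = hour 7.
D waits on C (finishes hour 7, plus 2-hour gap → hour 9), so it starts at hour 9 and finishes at 9 + 3 = hour 12.
A cannot begin until C (finishes hour 7). It runs from hour 7 to 7 + 7 = hour 14.
F has to wait for D (finishes hour 12); A (finishes hour 14). The latest of these is hour 14, so F runs hour 14 to 14 + 6 = hour 20.
After A (finishes hour 14), E can start at hour 14 and finishes at hour 19.
B needs all of D (finishes hour 12, plus 2-hour gap → hour 14); A (finishes hour 14). That puts its earliest start at hour 14; it finishes at 14 + 2 = hour 16.
All tasks are finished once the last one completes. Finish times: A at 14, B at 16, C at 7, D at 12, E at 19, F at 20. The latest is hour 20.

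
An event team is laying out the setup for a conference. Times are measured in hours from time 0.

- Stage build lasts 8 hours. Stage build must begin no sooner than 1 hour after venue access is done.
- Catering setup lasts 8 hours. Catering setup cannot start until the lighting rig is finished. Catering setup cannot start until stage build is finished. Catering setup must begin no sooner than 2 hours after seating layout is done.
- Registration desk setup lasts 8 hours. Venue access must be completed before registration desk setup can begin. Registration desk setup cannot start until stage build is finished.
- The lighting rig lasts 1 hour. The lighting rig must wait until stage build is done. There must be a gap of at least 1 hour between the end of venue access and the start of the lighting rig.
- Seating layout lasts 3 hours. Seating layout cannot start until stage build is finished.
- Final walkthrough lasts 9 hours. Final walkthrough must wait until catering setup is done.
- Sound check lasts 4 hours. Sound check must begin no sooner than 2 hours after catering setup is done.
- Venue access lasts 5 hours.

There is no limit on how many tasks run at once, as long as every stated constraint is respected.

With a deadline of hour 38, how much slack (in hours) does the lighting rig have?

Venue access can start immediately at hour 0; it finishes at hour 5.
After venue access (finishes hour 5, plus 1-hour gap → hour 6), stage build can start at hour 6 and finishes at hour 14.
The lighting rig needs all of stage build (finishes hour 14); venue access (finishes hour 5, plus 1-hour gap → hour 6). That puts its earliest start at hour 14; it finishes at 14 + 1 = hour 15.

Working backward from the deadline:
Nothing follows sound check; the deadline of hour 38 is its only limit. It must start by 38 − 4 = hour 34.
Final walkthrough must finish by hour 38; it takes 9 hours, so it must start by 38 − 9 = hour 29.
Catering setup feeds sound check (must start by hour 34, minus 2-hour gap → hour 32); final walkthrough (must start by hour 29). Taking the minimum, catering setup must finish by hour 29 and start by 29 − 8 = hour 21.
Since catering setup (must start by hour 21) depends on it, the lighting rig must finish by hour 21. Backing off its 1-hour duration gives a latest start of hour 20.
So the lighting rig can start as early as hour 14 and as late as hour 20, giving 20 − 14 = 6 hours of slack.

6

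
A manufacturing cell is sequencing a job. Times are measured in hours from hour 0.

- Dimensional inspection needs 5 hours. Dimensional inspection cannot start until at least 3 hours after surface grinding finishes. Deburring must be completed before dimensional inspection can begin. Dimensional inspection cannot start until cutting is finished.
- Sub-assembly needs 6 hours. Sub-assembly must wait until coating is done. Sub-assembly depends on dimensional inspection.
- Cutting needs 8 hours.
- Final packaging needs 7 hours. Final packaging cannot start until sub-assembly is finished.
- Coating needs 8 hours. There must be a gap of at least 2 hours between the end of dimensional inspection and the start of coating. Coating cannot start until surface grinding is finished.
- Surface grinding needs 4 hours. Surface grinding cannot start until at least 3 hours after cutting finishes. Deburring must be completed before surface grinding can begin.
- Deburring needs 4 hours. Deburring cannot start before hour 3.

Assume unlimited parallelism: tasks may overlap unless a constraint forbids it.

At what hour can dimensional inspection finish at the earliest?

Deburring waits on its own release at hour 3, so it starts at hour 3 and finishes at 3 + 4 = hour 7.
Nothing blocks cutting, so it runs from hour 0 to hour 8.
Surface grinding needs all of cutting (finishes hour 8, plus 3-hour gap → hour 11); deburring (finishes hour 7). That puts its earliest start at hour 11; it finishes at 11 + 4 = hour 15.
Dimensional inspection needs all of surface grinding (finishes hour 15, plus 3-hour gap → hour 18); deburring (finishes hour 7); cutting (finishes hour 8). That puts its earliest start at hour 18; it finishes at 18 + 5 = hour 23.

23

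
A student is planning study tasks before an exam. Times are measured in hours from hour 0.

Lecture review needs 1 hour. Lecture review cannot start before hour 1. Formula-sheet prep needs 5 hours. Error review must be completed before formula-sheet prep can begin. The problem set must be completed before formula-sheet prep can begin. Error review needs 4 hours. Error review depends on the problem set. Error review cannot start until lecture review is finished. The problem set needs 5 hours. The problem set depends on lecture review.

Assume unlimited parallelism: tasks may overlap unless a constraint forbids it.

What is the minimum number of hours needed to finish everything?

16

After its own release at hour 1, lecture review can start at hour 1 and finishes at hour 2.
The problem set cannot begin until lecture review (finishes hour 2). It runs from hour 2 to 2 + 5 = hour 7.
For error review: the problem set (finishes hour 7); lecture review (finishes hour 2). Taking the maximum gives a start of hour 7, and it finishes at 7 + 4 = hour 11.
Formula-sheet prep has to wait for error review (finishes hour 11); the problem set (finishes hour 7). The latest of these is hour 11, so formula-sheet prep runs hour 11 to 11 + 5 = hour 16.
All tasks are finished once the last one completes. Finish times: Lecture review at 2, The problem set at 7, Error review at 11, Formula-sheet prep at 16. The latest is hour 16.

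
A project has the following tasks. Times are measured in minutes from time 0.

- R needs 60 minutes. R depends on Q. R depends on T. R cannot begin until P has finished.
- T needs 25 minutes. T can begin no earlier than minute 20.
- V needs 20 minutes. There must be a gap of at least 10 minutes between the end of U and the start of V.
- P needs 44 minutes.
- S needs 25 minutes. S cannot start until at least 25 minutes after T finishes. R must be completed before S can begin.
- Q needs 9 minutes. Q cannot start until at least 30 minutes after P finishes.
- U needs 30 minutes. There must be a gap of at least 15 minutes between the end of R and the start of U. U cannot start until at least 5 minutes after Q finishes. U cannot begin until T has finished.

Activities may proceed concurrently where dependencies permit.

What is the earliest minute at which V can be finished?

218

T cannot begin until its own release at minute 20. It runs from minute 20 to 20 + 25 = minute 45.
P has no prerequisites, so it starts at minute 0 and finishes at minute 44.
Q cannot begin until P (finishes minute 44, plus 30-minute gap → minute 74). It runs from minute 74 to 74 + 9 = minute 83.
R cannot start until Q (finishes minute 83); T (finishes minute 45); P (finishes minute 44). The controlling bound is minute 83, so R finishes at 83 + 60 = minute 143.
U needs all of R (finishes minute 143, plus 15-minute gap → minute 158); Q (finishes minute 83, plus 5-minute gap → minute 88); T (finishes minute 45). That puts its earliest start at minute 158; it finishes at 158 + 30 = minute 188.
V waits on U (finishes minute 188, plus 10-minute gap → minute 198), so it starts at minute 198 and finishes at 198 + 20 = minute 218.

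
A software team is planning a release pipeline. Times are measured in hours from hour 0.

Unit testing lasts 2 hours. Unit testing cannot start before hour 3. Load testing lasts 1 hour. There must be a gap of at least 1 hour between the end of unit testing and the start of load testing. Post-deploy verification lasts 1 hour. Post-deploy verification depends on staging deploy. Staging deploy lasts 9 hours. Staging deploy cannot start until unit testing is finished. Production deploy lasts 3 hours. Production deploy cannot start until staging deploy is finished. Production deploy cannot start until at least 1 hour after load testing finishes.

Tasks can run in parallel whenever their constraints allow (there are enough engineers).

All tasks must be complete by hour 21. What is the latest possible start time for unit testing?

To finish by hour 21, production deploy (duration 3) must start no later than hour 18.
Nothing follows post-deploy verification; the deadline of hour 21 is its only limit. It must start by 21 − 1 = hour 20.
Staging deploy must finish in time for production deploy (must start by hour 18); post-deploy verification (must start by hour 20). The tightest is hour 18, so staging deploy must start by 18 − 9 = hour 9.
Load testing feeds into production deploy (must start by hour 18, minus 1-hour gap → hour 17); so load testing must finish by hour 17 and therefore start by hour 16.
For unit testing: staging deploy (must start by hour 9); load testing (must start by hour 16, minus 1-hour gap → hour 15). The most restrictive is hour 9; with a 2-hour duration, unit testing must start by hour 7.

7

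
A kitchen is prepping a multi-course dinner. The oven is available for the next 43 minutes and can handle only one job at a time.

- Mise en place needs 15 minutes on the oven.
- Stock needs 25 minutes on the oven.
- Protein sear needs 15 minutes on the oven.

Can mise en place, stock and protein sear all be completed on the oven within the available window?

Running back to back, the jobs need 15 + 25 + 15 = 55 minutes on the oven.
Since 55 > 43, they cannot all fit.

No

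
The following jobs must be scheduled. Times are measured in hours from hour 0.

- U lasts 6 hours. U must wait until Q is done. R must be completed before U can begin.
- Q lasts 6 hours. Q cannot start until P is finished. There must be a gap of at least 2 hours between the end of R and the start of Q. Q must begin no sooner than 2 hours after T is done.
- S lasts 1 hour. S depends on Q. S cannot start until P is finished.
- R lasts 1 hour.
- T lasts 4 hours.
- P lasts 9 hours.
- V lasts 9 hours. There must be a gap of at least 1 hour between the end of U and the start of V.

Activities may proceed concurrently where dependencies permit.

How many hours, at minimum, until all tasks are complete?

31

T has no prerequisites, so it starts at hour 0 and finishes at hour 4.
Nothing blocks R, so it runs from hour 0 to hour 1.
Nothing blocks P, so it runs from hour 0 to hour 9.
For Q: P (finishes hour 9); R (finishes hour 1, plus 2-hour gap → hour 3); T (finishes hour 4, plus 2-hour gap → hour 6). Taking the maximum gives a start of hour 9, and it finishes at 9 + 6 = hour 15.
U cannot start until Q (finishes hour 15); R (finishes hour 1). The controlling bound is hour 15, so U finishes at 15 + 6 = hour 21.
V cannot begin until U (finishes hour 21, plus 1-hour gap → hour 22). It runs from hour 22 to 22 + 9 = hour 31.
S has to wait for Q (finishes hour 15); P (finishes hour 9). The latest of these is hour 15, so S runs hour 15 to 15 + 1 = hour 16.
All tasks are finished once the last one completes. Finish times: P at 9, Q at 15, R at 1, S at 16, T at 4, U at 21, V at 31. The latest is hour 31.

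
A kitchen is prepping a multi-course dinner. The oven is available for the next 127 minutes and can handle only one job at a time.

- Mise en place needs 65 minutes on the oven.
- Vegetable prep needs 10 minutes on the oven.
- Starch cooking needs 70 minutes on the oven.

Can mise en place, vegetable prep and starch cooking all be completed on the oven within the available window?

Running back to back, the jobs need 65 + 10 + 70 = 145 minutes on the oven.
Since 145 > 127, they cannot all fit.

No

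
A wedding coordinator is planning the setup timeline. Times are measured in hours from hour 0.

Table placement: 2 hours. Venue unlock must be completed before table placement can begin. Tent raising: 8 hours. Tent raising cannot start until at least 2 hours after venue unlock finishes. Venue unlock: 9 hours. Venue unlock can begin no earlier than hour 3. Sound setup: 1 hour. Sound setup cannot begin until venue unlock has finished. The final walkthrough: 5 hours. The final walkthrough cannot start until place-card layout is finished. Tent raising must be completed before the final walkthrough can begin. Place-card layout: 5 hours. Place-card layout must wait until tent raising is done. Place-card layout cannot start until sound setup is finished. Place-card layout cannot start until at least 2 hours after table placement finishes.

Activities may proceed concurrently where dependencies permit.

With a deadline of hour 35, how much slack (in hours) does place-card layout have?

Venue unlock cannot begin until its own release at hour 3. It runs from hour 3 to 3 + 9 = hour 12.
After venue unlock (finishes hour 12), sound setup can start at hour 12 and finishes at hour 13.
After venue unlock (finishes hour 12), table placement can start at hour 12 and finishes at hour 14.
Tent raising cannot begin until venue unlock (finishes hour 12, plus 2-hour gap → hour 14). It runs from hour 14 to 14 + 8 = hour 22.
Place-card layout needs all of tent raising (finishes hour 22); sound setup (finishes hour 13); table placement (finishes hour 14, plus 2-hour gap → hour 16). That puts its earliest start at hour 22; it finishes at 22 + 5 = hour 27.

Working backward from the deadline:
Nothing follows the final walkthrough; the deadline of hour 35 is its only limit. It must start by 35 − 5 = hour 30.
Place-card layout has to be done before the final walkthrough (must start by hour 30). That means finishing by hour 30, i.e. starting by 30 − 5 = hour 25.
So place-card layout can start as early as hour 22 and as late as hour 25, giving 25 − 22 = 3 hours of slack.

3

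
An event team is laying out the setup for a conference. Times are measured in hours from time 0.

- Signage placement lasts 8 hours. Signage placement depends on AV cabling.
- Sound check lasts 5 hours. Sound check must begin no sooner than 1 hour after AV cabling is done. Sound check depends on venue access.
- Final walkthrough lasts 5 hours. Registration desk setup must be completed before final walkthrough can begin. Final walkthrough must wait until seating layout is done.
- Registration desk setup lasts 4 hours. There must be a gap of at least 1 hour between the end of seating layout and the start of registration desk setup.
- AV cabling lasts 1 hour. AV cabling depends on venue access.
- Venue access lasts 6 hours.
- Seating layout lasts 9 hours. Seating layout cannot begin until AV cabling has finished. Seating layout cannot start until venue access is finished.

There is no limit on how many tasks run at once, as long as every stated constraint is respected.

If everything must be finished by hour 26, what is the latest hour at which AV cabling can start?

Nothing follows final walkthrough; the deadline of hour 26 is its only limit. It must start by 26 − 5 = hour 21.
Registration desk setup feeds into final walkthrough (must start by hour 21); so registration desk setup must finish by hour 21 and therefore start by hour 17.
Seating layout feeds registration desk setup (must start by hour 17, minus 1-hour gap → hour 16); final walkthrough (must start by hour 21). Taking the minimum, seating layout must finish by hour 16 and start by 16 − 9 = hour 7.
Signage placement has no dependents, so it just needs to finish by hour 26. Starting by 26 − 8 = hour 18 achieves that.
Nothing follows sound check; the deadline of hour 26 is its only limit. It must start by 26 − 5 = hour 21.
AV cabling must finish in time for seating layout (must start by hour 7); signage placement (must start by hour 18); sound check (must start by hour 21, minus 1-hour gap → hour 20). The tightest is hour 7, so AV cabling must start by 7 − 1 = hour 6.

6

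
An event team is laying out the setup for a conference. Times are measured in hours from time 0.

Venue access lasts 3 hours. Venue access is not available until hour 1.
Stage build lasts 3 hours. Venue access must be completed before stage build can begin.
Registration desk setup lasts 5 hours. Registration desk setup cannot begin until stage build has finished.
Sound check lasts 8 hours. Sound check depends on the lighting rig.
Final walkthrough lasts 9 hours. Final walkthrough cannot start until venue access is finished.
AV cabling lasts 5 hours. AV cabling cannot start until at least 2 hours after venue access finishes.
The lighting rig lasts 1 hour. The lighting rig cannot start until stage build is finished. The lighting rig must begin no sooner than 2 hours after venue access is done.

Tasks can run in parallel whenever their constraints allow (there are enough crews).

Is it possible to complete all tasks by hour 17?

Venue access cannot begin until its own release at hour 1. It runs from hour 1 to 1 + 3 = hour 4.
After venue access (finishes hour 4), final walkthrough can start at hour 4 and finishes at hour 13.
AV cabling cannot begin until venue access (finishes hour 4, plus 2-hour gap → hour 6). It runs from hour 6 to 6 + 5 = hour 11.
Stage build waits on venue access (finishes hour 4), so it starts at hour 4 and finishes at 4 + 3 = hour 7.
Registration desk setup waits on stage build (finishes hour 7), so it starts at hour 7 and finishes at 7 + 5 = hour 12.
The lighting rig needs all of stage build (finishes hour 7); venue access (finishes hour 4, plus 2-hour gap → hour 6). That puts its earliest start at hour 7; it finishes at 7 + 1 = hour 8.
Sound check cannot begin until the lighting rig (finishes hour 8). It runs from hour 8 to 8 + 8 = hour 16.
Every task is finished by hour 16, which is no later than the deadline of 17, so the schedule is feasible.

Yes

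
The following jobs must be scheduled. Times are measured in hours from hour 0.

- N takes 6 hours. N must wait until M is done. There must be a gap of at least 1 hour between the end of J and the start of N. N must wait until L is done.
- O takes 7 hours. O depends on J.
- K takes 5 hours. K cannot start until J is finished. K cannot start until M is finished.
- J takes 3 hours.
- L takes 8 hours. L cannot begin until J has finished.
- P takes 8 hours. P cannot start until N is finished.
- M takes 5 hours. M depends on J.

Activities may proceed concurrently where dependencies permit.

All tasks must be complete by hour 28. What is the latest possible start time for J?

3

P must finish by hour 28; it takes 8 hours, so it must start by 28 − 8 = hour 20.
Since P (must start by hour 20) depends on it, N must finish by hour 20. Backing off its 6-hour duration gives a latest start of hour 14.
L feeds into N (must start by hour 14); so L must finish by hour 14 and therefore start by hour 6.
K has no dependents, so it just needs to finish by hour 28. Starting by 28 − 5 = hour 23 achieves that.
M must finish in time for K (must start by hour 23); N (must start by hour 14). The tightest is hour 14, so M must start by 14 − 5 = hour 9.
O has no dependents, so it just needs to finish by hour 28. Starting by 28 − 7 = hour 21 achieves that.
J feeds K (must start by hour 23); L (must start by hour 6); M (must start by hour 9); N (must start by hour 14, minus 1-hour gap → hour 13); O (must start by hour 21). Taking the minimum, J must finish by hour 6 and start by 6 − 3 = hour 3.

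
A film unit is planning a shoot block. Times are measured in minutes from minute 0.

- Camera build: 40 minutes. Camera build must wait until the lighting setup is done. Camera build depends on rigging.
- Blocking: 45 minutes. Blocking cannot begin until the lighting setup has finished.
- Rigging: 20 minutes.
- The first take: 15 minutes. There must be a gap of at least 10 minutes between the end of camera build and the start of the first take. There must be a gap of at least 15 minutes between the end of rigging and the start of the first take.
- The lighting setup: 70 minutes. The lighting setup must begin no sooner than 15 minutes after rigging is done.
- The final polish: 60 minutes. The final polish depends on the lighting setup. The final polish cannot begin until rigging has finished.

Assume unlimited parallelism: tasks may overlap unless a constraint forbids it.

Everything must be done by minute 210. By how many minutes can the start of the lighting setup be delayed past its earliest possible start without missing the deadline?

40

Rigging can start immediately at minute 0; it finishes at minute 20.
The lighting setup waits on rigging (finishes minute 20, plus 15-minute gap → minute 35), so it starts at minute 35 and finishes at 35 + 70 = minute 105.

Working backward from the deadline:
The first take must finish by minute 210; it takes 15 minutes, so it must start by 210 − 15 = minute 195.
Camera build has to be done before the first take (must start by minute 195, minus 10-minute gap → minute 185). That means finishing by minute 185, i.e. starting by 185 − 40 = minute 145.
Nothing follows blocking; the deadline of minute 210 is its only limit. It must start by 210 − 45 = minute 165.
The final polish has no dependents, so it just needs to finish by minute 210. Starting by 210 − 60 = minute 150 achieves that.
The lighting setup must finish in time for camera build (must start by minute 145); blocking (must start by minute 165); the final polish (must start by minute 150). The tightest is minute 145, so the lighting setup must start by 145 − 70 = minute 75.
So the lighting setup can start as early as minute 35 and as late as minute 75, giving 75 − 35 = 40 minutes of slack.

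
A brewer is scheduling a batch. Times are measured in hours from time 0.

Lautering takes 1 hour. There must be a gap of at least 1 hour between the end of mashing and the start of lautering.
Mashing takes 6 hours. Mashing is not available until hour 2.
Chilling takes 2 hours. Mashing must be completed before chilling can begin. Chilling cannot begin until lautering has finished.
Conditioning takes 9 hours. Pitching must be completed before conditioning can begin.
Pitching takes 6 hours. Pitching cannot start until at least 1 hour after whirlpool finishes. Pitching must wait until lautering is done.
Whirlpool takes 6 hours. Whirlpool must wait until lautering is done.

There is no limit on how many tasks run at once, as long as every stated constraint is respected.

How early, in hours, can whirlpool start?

Mashing waits on its own release at hour 2, so it starts at hour 2 and finishes at 2 + 6 = hour 8.
Lautering cannot begin until mashing (finishes hour 8, plus 1-hour gap → hour 9). It runs from hour 9 to 9 + 1 = hour 10.
Whirlpool waits on lautering (finishes hour 10), so the earliest it can start is hour 10.

10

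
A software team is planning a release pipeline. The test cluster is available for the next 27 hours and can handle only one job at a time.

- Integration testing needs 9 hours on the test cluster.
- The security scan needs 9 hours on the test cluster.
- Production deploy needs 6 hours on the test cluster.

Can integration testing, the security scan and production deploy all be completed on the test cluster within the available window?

Yes

Running back to back, the jobs need 9 + 9 + 6 = 24 hours on the test cluster.
Since 24 ≤ 27, they fit within the window.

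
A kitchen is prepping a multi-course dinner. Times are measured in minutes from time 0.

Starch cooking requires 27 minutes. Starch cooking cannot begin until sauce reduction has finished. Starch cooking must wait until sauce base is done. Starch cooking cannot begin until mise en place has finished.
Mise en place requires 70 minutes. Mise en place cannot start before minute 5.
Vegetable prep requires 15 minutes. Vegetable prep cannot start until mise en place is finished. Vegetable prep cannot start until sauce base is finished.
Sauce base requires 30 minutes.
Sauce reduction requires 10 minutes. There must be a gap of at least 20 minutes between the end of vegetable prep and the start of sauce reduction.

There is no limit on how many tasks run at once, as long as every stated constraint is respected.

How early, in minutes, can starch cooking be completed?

147

Sauce base has no prerequisites, so it starts at minute 0 and finishes at minute 30.
After its own release at minute 5, mise en place can start at minute 5 and finishes at minute 75.
Vegetable prep has to wait for mise en place (finishes minute 75); sauce base (finishes minute 30). The latest of these is minute 75, so vegetable prep runs minute 75 to 75 + 15 = minute 90.
Sauce reduction waits on vegetable prep (finishes minute 90, plus 20-minute gap → minute 110), so it starts at minute 110 and finishes at 110 + 10 = minute 120.
For starch cooking: sauce reduction (finishes minute 120); sauce base (finishes minute 30); mise en place (finishes minute 75). Taking the maximum gives a start of minute 120, and it finishes at 120 + 27 = minute 147.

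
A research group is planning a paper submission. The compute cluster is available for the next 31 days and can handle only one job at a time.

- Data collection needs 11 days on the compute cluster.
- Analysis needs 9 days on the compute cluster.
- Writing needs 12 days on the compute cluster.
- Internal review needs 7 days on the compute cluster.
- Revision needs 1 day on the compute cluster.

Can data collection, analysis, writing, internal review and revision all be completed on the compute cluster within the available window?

Running back to back, the jobs need 11 + 9 + 12 + 7 + 1 = 40 days on the compute cluster.
Since 40 > 31, they cannot all fit.

No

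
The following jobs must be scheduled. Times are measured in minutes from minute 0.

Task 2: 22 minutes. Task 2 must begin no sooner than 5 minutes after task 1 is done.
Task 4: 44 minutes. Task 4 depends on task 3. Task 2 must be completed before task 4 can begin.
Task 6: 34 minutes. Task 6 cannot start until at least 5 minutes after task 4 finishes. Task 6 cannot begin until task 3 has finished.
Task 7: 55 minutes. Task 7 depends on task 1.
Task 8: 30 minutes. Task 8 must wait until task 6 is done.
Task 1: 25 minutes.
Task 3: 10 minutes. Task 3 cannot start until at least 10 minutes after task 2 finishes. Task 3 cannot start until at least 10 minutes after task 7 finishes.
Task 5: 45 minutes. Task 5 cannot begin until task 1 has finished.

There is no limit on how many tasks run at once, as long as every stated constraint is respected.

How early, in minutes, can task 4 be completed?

144

Nothing blocks task 1, so it runs from minute 0 to minute 25.
Task 7 waits on task 1 (finishes minute 25), so it starts at minute 25 and finishes at 25 + 55 = minute 80.
Task 2 cannot begin until task 1 (finishes minute 25, plus 5-minute gap → minute 30). It runs from minute 30 to 30 + 22 = minute 52.
Task 3 has to wait for task 2 (finishes minute 52, plus 10-minute gap → minute 62); task 7 (finishes minute 80, plus 10-minute gap → minute 90). The latest of these is minute 90, so task 3 runs minute 90 to 90 + 10 = minute 100.
Task 4 needs all of task 3 (finishes minute 100); task 2 (finishes minute 52). That puts its earliest start at minute 100; it finishes at 100 + 44 = minute 144.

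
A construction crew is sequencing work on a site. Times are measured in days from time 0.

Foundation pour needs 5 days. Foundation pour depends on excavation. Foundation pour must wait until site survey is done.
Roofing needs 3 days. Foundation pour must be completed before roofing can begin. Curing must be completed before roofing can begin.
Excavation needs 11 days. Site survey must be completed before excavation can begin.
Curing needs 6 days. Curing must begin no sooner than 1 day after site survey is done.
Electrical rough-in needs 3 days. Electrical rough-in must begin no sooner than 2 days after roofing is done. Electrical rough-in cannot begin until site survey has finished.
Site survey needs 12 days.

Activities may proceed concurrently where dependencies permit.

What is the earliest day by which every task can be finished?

36

Nothing blocks site survey, so it runs from day 0 to day 12.
Curing cannot begin until site survey (finishes day 12, plus 1-day gap → day 13). It runs from day 13 to 13 + 6 = day 19.
Excavation waits on site survey (finishes day 12), so it starts at day 12 and finishes at 12 + 11 = day 23.
Foundation pour cannot start until excavation (finishes day 23); site survey (finishes day 12). The controlling bound is day 23, so foundation pour finishes at 23 + 5 = day 28.
Roofing cannot start until foundation pour (finishes day 28); curing (finishes day 19). The controlling bound is day 28, so roofing finishes at 28 + 3 = day 31.
For electrical rough-in: roofing (finishes day 31, plus 2-day gap → day 33); site survey (finishes day 12). Taking the maximum gives a start of day 33, and it finishes at 33 + 3 = day 36.
All tasks are finished once the last one completes. Finish times: Site survey at 12, Excavation at 23, Foundation pour at 28, Curing at 19, Roofing at 31, Electrical rough-in at 36. The latest is day 36.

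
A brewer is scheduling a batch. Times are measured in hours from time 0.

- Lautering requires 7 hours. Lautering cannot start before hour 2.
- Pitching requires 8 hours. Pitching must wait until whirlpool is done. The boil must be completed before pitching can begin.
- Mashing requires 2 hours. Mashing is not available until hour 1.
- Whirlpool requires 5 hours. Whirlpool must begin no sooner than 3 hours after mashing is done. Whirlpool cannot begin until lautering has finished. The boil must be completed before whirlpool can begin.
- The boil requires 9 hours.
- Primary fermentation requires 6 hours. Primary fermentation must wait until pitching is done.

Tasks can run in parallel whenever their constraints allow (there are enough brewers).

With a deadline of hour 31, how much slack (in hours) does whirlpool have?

The boil can start immediately at hour 0; it finishes at hour 9.
After its own release at hour 2, lautering can start at hour 2 and finishes at hour 9.
Mashing waits on its own release at hour 1, so it starts at hour 1 and finishes at 1 + 2 = hour 3.
For whirlpool: mashing (finishes hour 3, plus 3-hour gap → hour 6); lautering (finishes hour 9); the boil (finishes hour 9). Taking the maximum gives a start of hour 9, and it finishes at 9 + 5 = hour 14.

Working backward from the deadline:
Nothing follows primary fermentation; the deadline of hour 31 is its only limit. It must start by 31 − 6 = hour 25.
Pitching must finish before primary fermentation (must start by hour 25). With an 8-hour duration, pitching must start by 25 − 8 = hour 17.
Since pitching (must start by hour 17) depends on it, whirlpool must finish by hour 17. Backing off its 5-hour duration gives a latest start of hour 12.
So whirlpool can start as early as hour 9 and as late as hour 12, giving 12 − 9 = 3 hours of slack.

3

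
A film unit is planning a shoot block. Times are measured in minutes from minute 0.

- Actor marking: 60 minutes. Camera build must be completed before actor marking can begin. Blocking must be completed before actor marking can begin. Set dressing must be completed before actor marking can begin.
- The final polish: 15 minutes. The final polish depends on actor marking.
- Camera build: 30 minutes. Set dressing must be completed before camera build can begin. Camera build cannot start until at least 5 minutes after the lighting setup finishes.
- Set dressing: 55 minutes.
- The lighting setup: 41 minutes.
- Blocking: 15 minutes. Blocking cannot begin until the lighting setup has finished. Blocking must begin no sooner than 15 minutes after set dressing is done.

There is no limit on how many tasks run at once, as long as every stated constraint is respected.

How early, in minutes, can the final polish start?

145

The lighting setup has no prerequisites, so it starts at minute 0 and finishes at minute 41.
Nothing blocks set dressing, so it runs from minute 0 to minute 55.
For blocking: the lighting setup (finishes minute 41); set dressing (finishes minute 55, plus 15-minute gap → minute 70). Taking the maximum gives a start of minute 70, and it finishes at 70 + 15 = minute 85.
Camera build cannot start until set dressing (finishes minute 55); the lighting setup (finishes minute 41, plus 5-minute gap → minute 46). The controlling bound is minute 55, so camera build finishes at 55 + 30 = minute 85.
For actor marking: camera build (finishes minute 85); blocking (finishes minute 85); set dressing (finishes minute 55). Taking the maximum gives a start of minute 85, and it finishes at 85 + 60 = minute 145.
The final polish waits on actor marking (finishes minute 145), so the earliest it can start is minute 145.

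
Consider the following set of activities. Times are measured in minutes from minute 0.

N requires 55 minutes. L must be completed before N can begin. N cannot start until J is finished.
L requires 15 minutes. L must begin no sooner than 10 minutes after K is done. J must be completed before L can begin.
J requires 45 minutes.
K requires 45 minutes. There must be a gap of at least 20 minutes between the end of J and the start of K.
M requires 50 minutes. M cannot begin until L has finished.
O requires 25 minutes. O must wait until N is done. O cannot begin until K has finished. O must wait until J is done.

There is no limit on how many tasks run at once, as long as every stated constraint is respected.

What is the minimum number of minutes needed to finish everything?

215

J has no prerequisites, so it starts at minute 0 and finishes at minute 45.
K waits on J (finishes minute 45, plus 20-minute gap → minute 65), so it starts at minute 65 and finishes at 65 + 45 = minute 110.
L cannot start until K (finishes minute 110, plus 10-minute gap → minute 120); J (finishes minute 45). The controlling bound is minute 120, so L finishes at 120 + 15 = minute 135.
N cannot start until L (finishes minute 135); J (finishes minute 45). The controlling bound is minute 135, so N finishes at 135 + 55 = minute 190.
For O: N (finishes minute 190); K (finishes minute 110); J (finishes minute 45). Taking the maximum gives a start of minute 190, and it finishes at 190 + 25 = minute 215.
M waits on L (finishes minute 135), so it starts at minute 135 and finishes at 135 + 50 = minute 185.
All tasks are finished once the last one completes. Finish times: J at 45, K at 110, L at 135, M at 185, N at 190, O at 215. The latest is minute 215.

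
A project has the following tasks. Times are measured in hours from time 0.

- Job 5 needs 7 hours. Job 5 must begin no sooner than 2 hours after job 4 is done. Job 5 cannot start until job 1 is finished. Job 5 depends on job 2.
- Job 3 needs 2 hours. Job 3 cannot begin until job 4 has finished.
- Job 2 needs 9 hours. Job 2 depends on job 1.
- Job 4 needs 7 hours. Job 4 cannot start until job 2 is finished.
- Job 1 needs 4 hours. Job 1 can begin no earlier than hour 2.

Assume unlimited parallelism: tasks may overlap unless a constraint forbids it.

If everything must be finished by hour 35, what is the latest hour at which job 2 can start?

To finish by hour 35, job 3 (duration 2) must start no later than hour 33.
Nothing follows job 5; the deadline of hour 35 is its only limit. It must start by 35 − 7 = hour 28.
Job 4 feeds job 3 (must start by hour 33); job 5 (must start by hour 28, minus 2-hour gap → hour 26). Taking the minimum, job 4 must finish by hour 26 and start by 26 − 7 = hour 19.
For job 2: job 4 (must start by hour 19); job 5 (must start by hour 28). The most restrictive is hour 19; with a 9-hour duration, job 2 must start by hour 10.

10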